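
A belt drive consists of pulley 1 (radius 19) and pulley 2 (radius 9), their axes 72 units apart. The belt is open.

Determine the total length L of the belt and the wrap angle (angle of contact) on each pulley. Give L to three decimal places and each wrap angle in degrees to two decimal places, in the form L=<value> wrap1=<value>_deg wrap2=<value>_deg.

open belt: β = asin((r2−r1)/C) = asin(-10/72) = -7.9836°
wrap1 = π − 2β = 195.9671°
wrap2 = π + 2β = 164.0329°
tangent length = C·cosβ = 71.3022
L = r1·wrap1 + r2·wrap2 + 2·C·cosβ = 19·3.4203 + 9·2.8629 + 2·71.3022 = 233.3557

L=233.356 wrap1=195.97_deg wrap2=164.03_deg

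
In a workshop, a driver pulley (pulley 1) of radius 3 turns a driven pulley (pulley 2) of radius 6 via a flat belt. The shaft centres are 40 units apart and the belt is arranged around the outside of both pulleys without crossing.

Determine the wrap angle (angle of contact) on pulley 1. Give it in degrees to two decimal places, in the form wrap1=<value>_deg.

open belt: β = asin((r2−r1)/C) = asin(3/40) = 4.3012°
wrap1 = π − 2β = 171.3976°
wrap2 = π + 2β = 188.6024°

wrap1=171.40_deg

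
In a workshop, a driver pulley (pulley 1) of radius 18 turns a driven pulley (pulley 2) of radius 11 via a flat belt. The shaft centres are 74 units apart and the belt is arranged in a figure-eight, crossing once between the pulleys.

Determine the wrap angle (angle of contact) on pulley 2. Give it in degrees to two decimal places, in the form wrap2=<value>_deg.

crossed belt: β = asin((r1+r2)/C) = asin(29/74) = 23.0723°
wrap1 = wrap2 = π + 2β = 226.1445°

wrap2=226.14_deg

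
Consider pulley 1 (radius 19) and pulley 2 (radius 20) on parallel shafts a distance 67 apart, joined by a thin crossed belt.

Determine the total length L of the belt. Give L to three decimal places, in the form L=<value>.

L=279.942

crossed belt: β = asin((r1+r2)/C) = asin(39/67) = 35.5976°
wrap1 = wrap2 = π + 2β = 251.1953°
tangent length = C·cosβ = 54.4794
L = (r1+r2)·wrap + 2·C·cosβ = 39·4.3842 + 2·54.4794 = 279.9419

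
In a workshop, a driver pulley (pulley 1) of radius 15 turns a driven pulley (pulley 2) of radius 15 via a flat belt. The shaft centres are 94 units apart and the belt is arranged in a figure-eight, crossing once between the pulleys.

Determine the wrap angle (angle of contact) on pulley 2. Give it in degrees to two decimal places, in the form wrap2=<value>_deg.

wrap2=217.22_deg

crossed belt: β = asin((r1+r2)/C) = asin(30/94) = 18.6115°
wrap1 = wrap2 = π + 2β = 217.2229°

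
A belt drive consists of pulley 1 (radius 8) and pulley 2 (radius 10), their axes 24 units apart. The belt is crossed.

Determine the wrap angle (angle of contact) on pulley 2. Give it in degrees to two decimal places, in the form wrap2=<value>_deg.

crossed belt: β = asin((r1+r2)/C) = asin(18/24) = 48.5904°
wrap1 = wrap2 = π + 2β = 277.1808°

wrap2=277.18_deg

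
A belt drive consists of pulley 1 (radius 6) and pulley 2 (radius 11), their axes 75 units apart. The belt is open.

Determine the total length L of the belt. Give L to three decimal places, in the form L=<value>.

L=203.741

open belt: β = asin((r2−r1)/C) = asin(5/75) = 3.8226°
wrap1 = π − 2β = 172.3549°
wrap2 = π + 2β = 187.6451°
tangent length = C·cosβ = 74.8331
L = r1·wrap1 + r2·wrap2 + 2·C·cosβ = 6·3.0082 + 11·3.2750 + 2·74.8331 = 203.7405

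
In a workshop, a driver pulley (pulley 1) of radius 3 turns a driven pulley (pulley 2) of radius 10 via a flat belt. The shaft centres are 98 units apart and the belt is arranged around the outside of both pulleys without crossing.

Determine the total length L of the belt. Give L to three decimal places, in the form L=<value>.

L=237.341

open belt: β = asin((r2−r1)/C) = asin(7/98) = 4.0960°
wrap1 = π − 2β = 171.8079°
wrap2 = π + 2β = 188.1921°
tangent length = C·cosβ = 97.7497
L = r1·wrap1 + r2·wrap2 + 2·C·cosβ = 3·2.9986 + 10·3.2846 + 2·97.7497 = 237.3409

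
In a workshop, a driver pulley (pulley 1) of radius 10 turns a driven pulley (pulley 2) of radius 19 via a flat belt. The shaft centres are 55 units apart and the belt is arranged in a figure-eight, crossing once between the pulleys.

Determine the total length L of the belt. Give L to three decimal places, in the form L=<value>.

crossed belt: β = asin((r1+r2)/C) = asin(29/55) = 31.8214°
wrap1 = wrap2 = π + 2β = 243.6427°
tangent length = C·cosβ = 46.7333
L = (r1+r2)·wrap + 2·C·cosβ = 29·4.2524 + 2·46.7333 = 216.7852

L=216.785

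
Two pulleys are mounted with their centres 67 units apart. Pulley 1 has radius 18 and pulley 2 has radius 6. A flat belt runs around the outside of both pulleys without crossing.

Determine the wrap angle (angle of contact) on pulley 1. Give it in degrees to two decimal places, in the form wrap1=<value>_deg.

wrap1=200.64_deg

open belt: β = asin((r2−r1)/C) = asin(-12/67) = -10.3176°
wrap1 = π − 2β = 200.6352°
wrap2 = π + 2β = 159.3648°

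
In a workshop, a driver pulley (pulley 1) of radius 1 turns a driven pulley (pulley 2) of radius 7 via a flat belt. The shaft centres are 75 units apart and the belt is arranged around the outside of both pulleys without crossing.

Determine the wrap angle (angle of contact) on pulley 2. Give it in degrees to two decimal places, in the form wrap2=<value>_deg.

wrap2=189.18_deg

open belt: β = asin((r2−r1)/C) = asin(6/75) = 4.5886°
wrap1 = π − 2β = 170.8229°
wrap2 = π + 2β = 189.1771°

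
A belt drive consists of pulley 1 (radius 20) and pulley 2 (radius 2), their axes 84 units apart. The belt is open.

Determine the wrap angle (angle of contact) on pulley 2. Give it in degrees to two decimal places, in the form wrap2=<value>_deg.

wrap2=155.25_deg

open belt: β = asin((r2−r1)/C) = asin(-18/84) = -12.3736°
wrap1 = π − 2β = 204.7473°
wrap2 = π + 2β = 155.2527°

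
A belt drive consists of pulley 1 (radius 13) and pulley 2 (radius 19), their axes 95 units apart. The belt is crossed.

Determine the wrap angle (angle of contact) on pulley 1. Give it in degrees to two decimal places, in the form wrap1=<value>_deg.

wrap1=219.37_deg

crossed belt: β = asin((r1+r2)/C) = asin(32/95) = 19.6846°
wrap1 = wrap2 = π + 2β = 219.3692°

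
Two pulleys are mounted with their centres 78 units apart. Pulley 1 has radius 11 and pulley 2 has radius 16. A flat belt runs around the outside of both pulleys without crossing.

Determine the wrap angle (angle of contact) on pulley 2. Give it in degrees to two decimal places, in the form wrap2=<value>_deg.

open belt: β = asin((r2−r1)/C) = asin(5/78) = 3.6753°
wrap1 = π − 2β = 172.6493°
wrap2 = π + 2β = 187.3507°

wrap2=187.35_deg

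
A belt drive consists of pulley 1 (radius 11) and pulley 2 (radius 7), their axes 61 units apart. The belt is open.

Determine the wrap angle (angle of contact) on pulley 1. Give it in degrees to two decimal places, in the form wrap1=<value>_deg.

wrap1=187.52_deg

open belt: β = asin((r2−r1)/C) = asin(-4/61) = -3.7598°
wrap1 = π − 2β = 187.5196°
wrap2 = π + 2β = 172.4804°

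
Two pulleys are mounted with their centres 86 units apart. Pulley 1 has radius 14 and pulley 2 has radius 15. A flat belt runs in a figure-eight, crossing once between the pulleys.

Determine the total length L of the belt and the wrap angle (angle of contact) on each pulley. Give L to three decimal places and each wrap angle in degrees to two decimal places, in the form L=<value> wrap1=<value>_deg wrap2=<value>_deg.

crossed belt: β = asin((r1+r2)/C) = asin(29/86) = 19.7069°
wrap1 = wrap2 = π + 2β = 219.4139°
tangent length = C·cosβ = 80.9630
L = (r1+r2)·wrap + 2·C·cosβ = 29·3.8295 + 2·80.9630 = 272.9813

L=272.981 wrap1=219.41_deg wrap2=219.41_deg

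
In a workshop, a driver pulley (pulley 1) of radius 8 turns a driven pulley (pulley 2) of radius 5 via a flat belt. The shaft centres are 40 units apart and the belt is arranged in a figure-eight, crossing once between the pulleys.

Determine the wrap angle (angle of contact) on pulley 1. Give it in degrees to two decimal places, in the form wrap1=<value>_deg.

crossed belt: β = asin((r1+r2)/C) = asin(13/40) = 18.9656°
wrap1 = wrap2 = π + 2β = 217.9311°

wrap1=217.93_deg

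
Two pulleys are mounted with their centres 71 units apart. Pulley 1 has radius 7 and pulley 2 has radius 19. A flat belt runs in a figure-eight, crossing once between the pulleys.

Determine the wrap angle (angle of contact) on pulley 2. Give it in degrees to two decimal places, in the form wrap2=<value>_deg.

crossed belt: β = asin((r1+r2)/C) = asin(26/71) = 21.4813°
wrap1 = wrap2 = π + 2β = 222.9626°

wrap2=222.96_deg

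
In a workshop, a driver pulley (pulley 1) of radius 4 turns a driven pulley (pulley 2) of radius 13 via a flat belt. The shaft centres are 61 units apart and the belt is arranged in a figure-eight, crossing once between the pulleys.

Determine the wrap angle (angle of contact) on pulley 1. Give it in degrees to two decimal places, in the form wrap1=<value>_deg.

wrap1=212.36_deg

crossed belt: β = asin((r1+r2)/C) = asin(17/61) = 16.1819°
wrap1 = wrap2 = π + 2β = 212.3639°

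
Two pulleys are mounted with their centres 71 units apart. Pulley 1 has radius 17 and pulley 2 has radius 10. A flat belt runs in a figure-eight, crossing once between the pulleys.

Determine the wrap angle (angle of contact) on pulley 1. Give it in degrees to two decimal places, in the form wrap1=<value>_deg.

crossed belt: β = asin((r1+r2)/C) = asin(27/71) = 22.3511°
wrap1 = wrap2 = π + 2β = 224.7023°

wrap1=224.70_deg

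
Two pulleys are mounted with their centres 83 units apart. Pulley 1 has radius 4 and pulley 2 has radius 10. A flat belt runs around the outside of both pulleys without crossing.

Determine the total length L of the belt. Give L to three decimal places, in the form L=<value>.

open belt: β = asin((r2−r1)/C) = asin(6/83) = 4.1455°
wrap1 = π − 2β = 171.7090°
wrap2 = π + 2β = 188.2910°
tangent length = C·cosβ = 82.7828
L = r1·wrap1 + r2·wrap2 + 2·C·cosβ = 4·2.9969 + 10·3.2863 + 2·82.7828 = 210.4162

L=210.416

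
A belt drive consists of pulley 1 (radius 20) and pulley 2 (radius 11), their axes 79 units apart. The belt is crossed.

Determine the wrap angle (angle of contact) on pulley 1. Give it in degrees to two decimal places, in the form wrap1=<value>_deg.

wrap1=226.21_deg

crossed belt: β = asin((r1+r2)/C) = asin(31/79) = 23.1042°
wrap1 = wrap2 = π + 2β = 226.2085°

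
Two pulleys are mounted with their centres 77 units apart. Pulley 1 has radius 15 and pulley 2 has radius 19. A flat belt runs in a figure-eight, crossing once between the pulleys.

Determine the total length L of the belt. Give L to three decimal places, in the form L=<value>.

L=276.087

crossed belt: β = asin((r1+r2)/C) = asin(34/77) = 26.2034°
wrap1 = wrap2 = π + 2β = 232.4067°
tangent length = C·cosβ = 69.0869
L = (r1+r2)·wrap + 2·C·cosβ = 34·4.0563 + 2·69.0869 = 276.0867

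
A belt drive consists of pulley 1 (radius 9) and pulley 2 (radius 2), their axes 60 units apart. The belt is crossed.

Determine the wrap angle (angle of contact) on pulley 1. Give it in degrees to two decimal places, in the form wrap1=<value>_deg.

crossed belt: β = asin((r1+r2)/C) = asin(11/60) = 10.5640°
wrap1 = wrap2 = π + 2β = 201.1280°

wrap1=201.13_deg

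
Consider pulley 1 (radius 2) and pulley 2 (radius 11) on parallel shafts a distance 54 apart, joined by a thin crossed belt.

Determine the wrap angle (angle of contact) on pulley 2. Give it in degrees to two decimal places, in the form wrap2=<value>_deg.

wrap2=207.86_deg

crossed belt: β = asin((r1+r2)/C) = asin(13/54) = 13.9303°
wrap1 = wrap2 = π + 2β = 207.8605°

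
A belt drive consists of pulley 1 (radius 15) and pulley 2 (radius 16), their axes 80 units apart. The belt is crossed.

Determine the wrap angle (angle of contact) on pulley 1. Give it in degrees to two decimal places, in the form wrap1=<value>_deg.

crossed belt: β = asin((r1+r2)/C) = asin(31/80) = 22.7990°
wrap1 = wrap2 = π + 2β = 225.5981°

wrap1=225.60_deg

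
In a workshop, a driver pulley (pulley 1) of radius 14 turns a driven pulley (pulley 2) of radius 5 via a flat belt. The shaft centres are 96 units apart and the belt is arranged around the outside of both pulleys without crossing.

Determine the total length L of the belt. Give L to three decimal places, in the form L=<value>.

open belt: β = asin((r2−r1)/C) = asin(-9/96) = -5.3794°
wrap1 = π − 2β = 190.7588°
wrap2 = π + 2β = 169.2412°
tangent length = C·cosβ = 95.5772
L = r1·wrap1 + r2·wrap2 + 2·C·cosβ = 14·3.3294 + 5·2.9538 + 2·95.5772 = 252.5346

L=252.535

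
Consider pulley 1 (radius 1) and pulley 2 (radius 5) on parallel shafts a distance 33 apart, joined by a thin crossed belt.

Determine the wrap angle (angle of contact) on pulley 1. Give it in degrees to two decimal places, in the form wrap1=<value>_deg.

wrap1=200.95_deg

crossed belt: β = asin((r1+r2)/C) = asin(6/33) = 10.4757°
wrap1 = wrap2 = π + 2β = 200.9514°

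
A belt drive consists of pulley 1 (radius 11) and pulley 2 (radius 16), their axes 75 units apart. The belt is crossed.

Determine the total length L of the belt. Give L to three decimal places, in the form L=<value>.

crossed belt: β = asin((r1+r2)/C) = asin(27/75) = 21.1002°
wrap1 = wrap2 = π + 2β = 222.2004°
tangent length = C·cosβ = 69.9714
L = (r1+r2)·wrap + 2·C·cosβ = 27·3.8781 + 2·69.9714 = 244.6523

L=244.652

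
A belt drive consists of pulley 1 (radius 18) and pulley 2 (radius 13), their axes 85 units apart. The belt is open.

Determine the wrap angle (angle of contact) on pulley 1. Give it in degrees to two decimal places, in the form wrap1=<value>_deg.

open belt: β = asin((r2−r1)/C) = asin(-5/85) = -3.3723°
wrap1 = π − 2β = 186.7446°
wrap2 = π + 2β = 173.2554°

wrap1=186.74_deg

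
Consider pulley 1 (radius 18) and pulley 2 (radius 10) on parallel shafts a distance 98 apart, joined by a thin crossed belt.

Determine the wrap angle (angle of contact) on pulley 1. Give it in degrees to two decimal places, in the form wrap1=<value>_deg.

crossed belt: β = asin((r1+r2)/C) = asin(28/98) = 16.6015°
wrap1 = wrap2 = π + 2β = 213.2031°

wrap1=213.20_deg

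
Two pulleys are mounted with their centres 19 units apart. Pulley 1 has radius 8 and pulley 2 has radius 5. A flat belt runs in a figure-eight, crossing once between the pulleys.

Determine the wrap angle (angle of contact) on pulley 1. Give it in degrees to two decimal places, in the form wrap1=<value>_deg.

crossed belt: β = asin((r1+r2)/C) = asin(13/19) = 43.1736°
wrap1 = wrap2 = π + 2β = 266.3471°

wrap1=266.35_deg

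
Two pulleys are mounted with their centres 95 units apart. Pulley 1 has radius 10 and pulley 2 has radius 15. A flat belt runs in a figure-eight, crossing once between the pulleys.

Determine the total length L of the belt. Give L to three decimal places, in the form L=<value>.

crossed belt: β = asin((r1+r2)/C) = asin(25/95) = 15.2575°
wrap1 = wrap2 = π + 2β = 210.5150°
tangent length = C·cosβ = 91.6515
L = (r1+r2)·wrap + 2·C·cosβ = 25·3.6742 + 2·91.6515 = 275.1575

L=275.158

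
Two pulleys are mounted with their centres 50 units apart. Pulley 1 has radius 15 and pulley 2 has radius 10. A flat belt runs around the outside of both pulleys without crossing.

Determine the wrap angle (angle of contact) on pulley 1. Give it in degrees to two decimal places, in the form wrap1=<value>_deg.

open belt: β = asin((r2−r1)/C) = asin(-5/50) = -5.7392°
wrap1 = π − 2β = 191.4783°
wrap2 = π + 2β = 168.5217°

wrap1=191.48_deg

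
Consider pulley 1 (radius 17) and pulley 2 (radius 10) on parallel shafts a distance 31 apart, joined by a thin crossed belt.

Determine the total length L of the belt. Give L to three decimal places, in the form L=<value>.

L=172.373

crossed belt: β = asin((r1+r2)/C) = asin(27/31) = 60.5713°
wrap1 = wrap2 = π + 2β = 301.1426°
tangent length = C·cosβ = 15.2315
L = (r1+r2)·wrap + 2·C·cosβ = 27·5.2559 + 2·15.2315 = 172.3732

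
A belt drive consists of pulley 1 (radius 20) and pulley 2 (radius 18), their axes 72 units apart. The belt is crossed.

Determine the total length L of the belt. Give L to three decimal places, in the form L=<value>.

L=283.946

crossed belt: β = asin((r1+r2)/C) = asin(38/72) = 31.8554°
wrap1 = wrap2 = π + 2β = 243.7109°
tangent length = C·cosβ = 61.1555
L = (r1+r2)·wrap + 2·C·cosβ = 38·4.2536 + 2·61.1555 = 283.9462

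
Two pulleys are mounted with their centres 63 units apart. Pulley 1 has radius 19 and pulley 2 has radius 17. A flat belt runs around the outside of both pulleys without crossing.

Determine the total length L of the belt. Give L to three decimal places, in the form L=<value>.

L=239.161

open belt: β = asin((r2−r1)/C) = asin(-2/63) = -1.8192°
wrap1 = π − 2β = 183.6384°
wrap2 = π + 2β = 176.3616°
tangent length = C·cosβ = 62.9682
L = r1·wrap1 + r2·wrap2 + 2·C·cosβ = 19·3.2051 + 17·3.0781 + 2·62.9682 = 239.1608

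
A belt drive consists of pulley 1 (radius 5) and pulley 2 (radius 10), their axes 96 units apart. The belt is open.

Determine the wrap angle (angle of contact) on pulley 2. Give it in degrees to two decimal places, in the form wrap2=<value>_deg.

wrap2=185.97_deg

open belt: β = asin((r2−r1)/C) = asin(5/96) = 2.9855°
wrap1 = π − 2β = 174.0290°
wrap2 = π + 2β = 185.9710°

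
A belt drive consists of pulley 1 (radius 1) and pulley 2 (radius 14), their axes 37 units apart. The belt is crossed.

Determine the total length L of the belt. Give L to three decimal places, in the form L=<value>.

L=127.293

crossed belt: β = asin((r1+r2)/C) = asin(15/37) = 23.9165°
wrap1 = wrap2 = π + 2β = 227.8331°
tangent length = C·cosβ = 33.8231
L = (r1+r2)·wrap + 2·C·cosβ = 15·3.9764 + 2·33.8231 = 127.2927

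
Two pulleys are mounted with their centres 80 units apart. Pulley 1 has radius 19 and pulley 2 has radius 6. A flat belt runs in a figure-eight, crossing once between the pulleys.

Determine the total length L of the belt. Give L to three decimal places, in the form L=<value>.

L=246.418

crossed belt: β = asin((r1+r2)/C) = asin(25/80) = 18.2100°
wrap1 = wrap2 = π + 2β = 216.4199°
tangent length = C·cosβ = 75.9934
L = (r1+r2)·wrap + 2·C·cosβ = 25·3.7772 + 2·75.9934 = 246.4178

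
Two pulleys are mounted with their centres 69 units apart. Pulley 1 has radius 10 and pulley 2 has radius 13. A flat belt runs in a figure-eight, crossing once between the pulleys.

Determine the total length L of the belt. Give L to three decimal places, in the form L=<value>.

crossed belt: β = asin((r1+r2)/C) = asin(23/69) = 19.4712°
wrap1 = wrap2 = π + 2β = 218.9424°
tangent length = C·cosβ = 65.0538
L = (r1+r2)·wrap + 2·C·cosβ = 23·3.8213 + 2·65.0538 = 217.9968

L=217.997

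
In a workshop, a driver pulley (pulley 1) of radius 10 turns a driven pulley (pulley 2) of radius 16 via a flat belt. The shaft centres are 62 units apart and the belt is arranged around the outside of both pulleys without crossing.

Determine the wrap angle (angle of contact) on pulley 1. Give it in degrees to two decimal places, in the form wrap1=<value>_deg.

open belt: β = asin((r2−r1)/C) = asin(6/62) = 5.5534°
wrap1 = π − 2β = 168.8931°
wrap2 = π + 2β = 191.1069°

wrap1=168.89_deg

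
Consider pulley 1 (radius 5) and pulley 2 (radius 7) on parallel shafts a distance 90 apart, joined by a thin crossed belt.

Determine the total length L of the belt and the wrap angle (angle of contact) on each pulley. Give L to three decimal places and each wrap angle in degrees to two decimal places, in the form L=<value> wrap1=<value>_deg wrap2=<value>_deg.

crossed belt: β = asin((r1+r2)/C) = asin(12/90) = 7.6623°
wrap1 = wrap2 = π + 2β = 195.3245°
tangent length = C·cosβ = 89.1964
L = (r1+r2)·wrap + 2·C·cosβ = 12·3.4091 + 2·89.1964 = 219.3015

L=219.301 wrap1=195.32_deg wrap2=195.32_deg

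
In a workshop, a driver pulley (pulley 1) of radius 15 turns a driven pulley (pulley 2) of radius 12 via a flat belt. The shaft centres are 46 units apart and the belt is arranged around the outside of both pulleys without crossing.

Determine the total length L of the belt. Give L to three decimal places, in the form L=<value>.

L=177.019

open belt: β = asin((r2−r1)/C) = asin(-3/46) = -3.7393°
wrap1 = π − 2β = 187.4787°
wrap2 = π + 2β = 172.5213°
tangent length = C·cosβ = 45.9021
L = r1·wrap1 + r2·wrap2 + 2·C·cosβ = 15·3.2721 + 12·3.0111 + 2·45.9021 = 177.0187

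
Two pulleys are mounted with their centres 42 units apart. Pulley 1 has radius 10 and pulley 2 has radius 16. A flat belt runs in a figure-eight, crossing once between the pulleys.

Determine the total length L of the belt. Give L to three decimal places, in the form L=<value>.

crossed belt: β = asin((r1+r2)/C) = asin(26/42) = 38.2466°
wrap1 = wrap2 = π + 2β = 256.4932°
tangent length = C·cosβ = 32.9848
L = (r1+r2)·wrap + 2·C·cosβ = 26·4.4767 + 2·32.9848 = 182.3626

L=182.363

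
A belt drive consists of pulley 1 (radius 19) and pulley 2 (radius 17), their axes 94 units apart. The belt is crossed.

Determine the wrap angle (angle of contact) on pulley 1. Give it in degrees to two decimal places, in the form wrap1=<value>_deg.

crossed belt: β = asin((r1+r2)/C) = asin(36/94) = 22.5183°
wrap1 = wrap2 = π + 2β = 225.0366°

wrap1=225.04_deg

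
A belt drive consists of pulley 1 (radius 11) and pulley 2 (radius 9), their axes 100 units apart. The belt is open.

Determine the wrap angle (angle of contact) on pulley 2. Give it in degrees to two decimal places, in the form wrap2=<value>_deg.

open belt: β = asin((r2−r1)/C) = asin(-2/100) = -1.1460°
wrap1 = π − 2β = 182.2920°
wrap2 = π + 2β = 177.7080°

wrap2=177.71_deg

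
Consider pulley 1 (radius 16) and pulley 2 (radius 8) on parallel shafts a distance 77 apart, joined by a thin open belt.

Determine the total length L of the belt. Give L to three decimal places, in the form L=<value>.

open belt: β = asin((r2−r1)/C) = asin(-8/77) = -5.9636°
wrap1 = π − 2β = 191.9271°
wrap2 = π + 2β = 168.0729°
tangent length = C·cosβ = 76.5833
L = r1·wrap1 + r2·wrap2 + 2·C·cosβ = 16·3.3498 + 8·2.9334 + 2·76.5833 = 230.2301

L=230.230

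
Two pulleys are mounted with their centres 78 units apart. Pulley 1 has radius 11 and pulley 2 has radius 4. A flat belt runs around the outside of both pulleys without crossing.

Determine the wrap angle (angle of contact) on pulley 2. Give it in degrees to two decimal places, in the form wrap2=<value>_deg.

open belt: β = asin((r2−r1)/C) = asin(-7/78) = -5.1489°
wrap1 = π − 2β = 190.2977°
wrap2 = π + 2β = 169.7023°

wrap2=169.70_deg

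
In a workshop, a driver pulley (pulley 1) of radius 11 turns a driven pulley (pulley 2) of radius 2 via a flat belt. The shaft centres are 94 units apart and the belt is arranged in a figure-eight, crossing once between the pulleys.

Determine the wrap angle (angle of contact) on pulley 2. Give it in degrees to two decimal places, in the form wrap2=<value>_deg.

wrap2=195.90_deg

crossed belt: β = asin((r1+r2)/C) = asin(13/94) = 7.9494°
wrap1 = wrap2 = π + 2β = 195.8987°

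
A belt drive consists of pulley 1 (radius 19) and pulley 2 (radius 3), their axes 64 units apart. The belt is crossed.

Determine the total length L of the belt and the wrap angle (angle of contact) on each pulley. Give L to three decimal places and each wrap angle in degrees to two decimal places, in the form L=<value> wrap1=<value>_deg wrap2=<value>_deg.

L=204.755 wrap1=220.21_deg wrap2=220.21_deg

crossed belt: β = asin((r1+r2)/C) = asin(22/64) = 20.1055°
wrap1 = wrap2 = π + 2β = 220.2110°
tangent length = C·cosβ = 60.0999
L = (r1+r2)·wrap + 2·C·cosβ = 22·3.8434 + 2·60.0999 = 204.7548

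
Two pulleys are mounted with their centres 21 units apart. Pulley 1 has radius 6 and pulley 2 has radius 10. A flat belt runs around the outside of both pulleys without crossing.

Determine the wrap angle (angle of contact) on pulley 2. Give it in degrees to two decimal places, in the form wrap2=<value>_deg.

wrap2=201.96_deg

open belt: β = asin((r2−r1)/C) = asin(4/21) = 10.9806°
wrap1 = π − 2β = 158.0388°
wrap2 = π + 2β = 201.9612°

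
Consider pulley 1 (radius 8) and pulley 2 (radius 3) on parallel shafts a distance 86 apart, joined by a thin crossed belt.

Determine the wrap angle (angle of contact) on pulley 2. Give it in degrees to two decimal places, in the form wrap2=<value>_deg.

crossed belt: β = asin((r1+r2)/C) = asin(11/86) = 7.3487°
wrap1 = wrap2 = π + 2β = 194.6973°

wrap2=194.70_deg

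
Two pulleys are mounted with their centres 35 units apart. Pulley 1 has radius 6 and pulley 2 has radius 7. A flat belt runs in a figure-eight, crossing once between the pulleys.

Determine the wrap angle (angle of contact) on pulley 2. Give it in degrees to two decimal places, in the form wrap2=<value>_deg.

crossed belt: β = asin((r1+r2)/C) = asin(13/35) = 21.8037°
wrap1 = wrap2 = π + 2β = 223.6075°

wrap2=223.61_deg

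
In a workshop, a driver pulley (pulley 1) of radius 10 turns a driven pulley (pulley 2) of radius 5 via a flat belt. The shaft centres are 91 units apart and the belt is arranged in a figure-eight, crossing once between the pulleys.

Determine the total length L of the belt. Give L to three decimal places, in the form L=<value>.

crossed belt: β = asin((r1+r2)/C) = asin(15/91) = 9.4877°
wrap1 = wrap2 = π + 2β = 198.9753°
tangent length = C·cosβ = 89.7552
L = (r1+r2)·wrap + 2·C·cosβ = 15·3.4728 + 2·89.7552 = 231.6021

L=231.602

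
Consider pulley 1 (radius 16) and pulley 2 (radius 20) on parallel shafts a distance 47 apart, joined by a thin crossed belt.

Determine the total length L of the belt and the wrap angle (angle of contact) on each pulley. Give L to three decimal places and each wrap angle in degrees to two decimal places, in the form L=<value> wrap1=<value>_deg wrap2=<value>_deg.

L=236.351 wrap1=279.98_deg wrap2=279.98_deg

crossed belt: β = asin((r1+r2)/C) = asin(36/47) = 49.9922°
wrap1 = wrap2 = π + 2β = 279.9845°
tangent length = C·cosβ = 30.2159
L = (r1+r2)·wrap + 2·C·cosβ = 36·4.8867 + 2·30.2159 = 236.3512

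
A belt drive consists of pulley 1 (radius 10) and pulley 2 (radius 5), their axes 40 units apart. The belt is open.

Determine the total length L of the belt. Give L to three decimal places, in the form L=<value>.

L=127.750

open belt: β = asin((r2−r1)/C) = asin(-5/40) = -7.1808°
wrap1 = π − 2β = 194.3615°
wrap2 = π + 2β = 165.6385°
tangent length = C·cosβ = 39.6863
L = r1·wrap1 + r2·wrap2 + 2·C·cosβ = 10·3.3922 + 5·2.8909 + 2·39.6863 = 127.7497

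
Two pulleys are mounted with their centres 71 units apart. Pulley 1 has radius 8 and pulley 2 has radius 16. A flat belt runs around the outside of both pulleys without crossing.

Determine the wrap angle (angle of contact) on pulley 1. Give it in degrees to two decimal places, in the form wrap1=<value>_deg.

wrap1=167.06_deg

open belt: β = asin((r2−r1)/C) = asin(8/71) = 6.4696°
wrap1 = π − 2β = 167.0608°
wrap2 = π + 2β = 192.9392°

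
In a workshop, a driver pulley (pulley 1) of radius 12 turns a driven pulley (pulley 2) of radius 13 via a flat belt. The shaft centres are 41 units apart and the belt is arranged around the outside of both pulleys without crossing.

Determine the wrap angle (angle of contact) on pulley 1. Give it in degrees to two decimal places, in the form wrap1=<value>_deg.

wrap1=177.20_deg

open belt: β = asin((r2−r1)/C) = asin(1/41) = 1.3976°
wrap1 = π − 2β = 177.2048°
wrap2 = π + 2β = 182.7952°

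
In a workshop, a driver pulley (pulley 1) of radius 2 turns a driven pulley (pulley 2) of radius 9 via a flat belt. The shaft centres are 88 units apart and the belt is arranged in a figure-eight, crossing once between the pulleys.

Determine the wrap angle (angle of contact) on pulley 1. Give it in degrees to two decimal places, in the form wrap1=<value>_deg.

crossed belt: β = asin((r1+r2)/C) = asin(11/88) = 7.1808°
wrap1 = wrap2 = π + 2β = 194.3615°

wrap1=194.36_deg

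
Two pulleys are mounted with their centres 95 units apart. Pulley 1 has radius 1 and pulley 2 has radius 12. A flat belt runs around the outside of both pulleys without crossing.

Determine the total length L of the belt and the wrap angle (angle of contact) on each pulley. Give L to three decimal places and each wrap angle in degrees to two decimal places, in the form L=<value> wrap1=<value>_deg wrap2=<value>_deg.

L=232.116 wrap1=166.70_deg wrap2=193.30_deg

open belt: β = asin((r2−r1)/C) = asin(11/95) = 6.6492°
wrap1 = π − 2β = 166.7017°
wrap2 = π + 2β = 193.2983°
tangent length = C·cosβ = 94.3610
L = r1·wrap1 + r2·wrap2 + 2·C·cosβ = 1·2.9095 + 12·3.3737 + 2·94.3610 = 232.1158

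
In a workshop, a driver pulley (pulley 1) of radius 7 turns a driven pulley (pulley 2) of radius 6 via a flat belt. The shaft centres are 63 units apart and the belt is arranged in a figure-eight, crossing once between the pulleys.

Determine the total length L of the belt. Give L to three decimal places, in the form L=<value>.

crossed belt: β = asin((r1+r2)/C) = asin(13/63) = 11.9085°
wrap1 = wrap2 = π + 2β = 203.8170°
tangent length = C·cosβ = 61.6441
L = (r1+r2)·wrap + 2·C·cosβ = 13·3.5573 + 2·61.6441 = 169.5329

L=169.533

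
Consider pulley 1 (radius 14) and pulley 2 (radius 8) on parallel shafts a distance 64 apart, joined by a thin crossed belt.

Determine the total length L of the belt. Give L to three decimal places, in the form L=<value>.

crossed belt: β = asin((r1+r2)/C) = asin(22/64) = 20.1055°
wrap1 = wrap2 = π + 2β = 220.2110°
tangent length = C·cosβ = 60.0999
L = (r1+r2)·wrap + 2·C·cosβ = 22·3.8434 + 2·60.0999 = 204.7548

L=204.755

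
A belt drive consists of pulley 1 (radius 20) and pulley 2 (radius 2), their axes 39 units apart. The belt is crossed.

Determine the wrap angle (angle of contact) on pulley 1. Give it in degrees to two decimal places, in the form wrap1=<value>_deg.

crossed belt: β = asin((r1+r2)/C) = asin(22/39) = 34.3400°
wrap1 = wrap2 = π + 2β = 248.6800°

wrap1=248.68_deg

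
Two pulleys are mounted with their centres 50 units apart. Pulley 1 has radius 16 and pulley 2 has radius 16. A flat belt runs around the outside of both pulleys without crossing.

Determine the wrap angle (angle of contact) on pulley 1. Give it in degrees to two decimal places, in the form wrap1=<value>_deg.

open belt: β = asin((r2−r1)/C) = asin(0/50) = 0.0000°
wrap1 = π − 2β = 180.0000°
wrap2 = π + 2β = 180.0000°

wrap1=180.00_deg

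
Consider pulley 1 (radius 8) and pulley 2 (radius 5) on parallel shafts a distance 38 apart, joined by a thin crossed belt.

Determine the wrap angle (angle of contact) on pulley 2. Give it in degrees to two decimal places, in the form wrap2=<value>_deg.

wrap2=220.01_deg

crossed belt: β = asin((r1+r2)/C) = asin(13/38) = 20.0052°
wrap1 = wrap2 = π + 2β = 220.0104°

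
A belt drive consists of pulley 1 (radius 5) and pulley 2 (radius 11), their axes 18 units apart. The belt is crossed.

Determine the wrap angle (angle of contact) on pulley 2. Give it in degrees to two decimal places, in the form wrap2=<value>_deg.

crossed belt: β = asin((r1+r2)/C) = asin(16/18) = 62.7340°
wrap1 = wrap2 = π + 2β = 305.4679°

wrap2=305.47_deg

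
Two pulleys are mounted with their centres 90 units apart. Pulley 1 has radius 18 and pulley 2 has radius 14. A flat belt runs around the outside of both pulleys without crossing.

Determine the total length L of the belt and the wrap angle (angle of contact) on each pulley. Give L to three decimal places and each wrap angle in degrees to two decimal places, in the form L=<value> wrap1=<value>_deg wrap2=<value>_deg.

open belt: β = asin((r2−r1)/C) = asin(-4/90) = -2.5473°
wrap1 = π − 2β = 185.0946°
wrap2 = π + 2β = 174.9054°
tangent length = C·cosβ = 89.9111
L = r1·wrap1 + r2·wrap2 + 2·C·cosβ = 18·3.2305 + 14·3.0527 + 2·89.9111 = 280.7088

L=280.709 wrap1=185.09_deg wrap2=174.91_deg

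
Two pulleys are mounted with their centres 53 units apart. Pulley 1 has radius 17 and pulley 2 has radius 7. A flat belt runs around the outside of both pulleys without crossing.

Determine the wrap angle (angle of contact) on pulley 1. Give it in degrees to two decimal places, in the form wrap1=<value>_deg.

open belt: β = asin((r2−r1)/C) = asin(-10/53) = -10.8757°
wrap1 = π − 2β = 201.7514°
wrap2 = π + 2β = 158.2486°

wrap1=201.75_deg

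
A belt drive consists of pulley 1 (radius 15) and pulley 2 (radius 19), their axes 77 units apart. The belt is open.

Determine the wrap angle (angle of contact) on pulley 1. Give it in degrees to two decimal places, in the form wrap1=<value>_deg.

wrap1=174.04_deg

open belt: β = asin((r2−r1)/C) = asin(4/77) = 2.9777°
wrap1 = π − 2β = 174.0445°
wrap2 = π + 2β = 185.9555°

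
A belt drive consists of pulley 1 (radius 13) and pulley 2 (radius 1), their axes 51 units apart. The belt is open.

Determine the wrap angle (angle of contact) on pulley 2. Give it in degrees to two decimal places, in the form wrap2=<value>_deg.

open belt: β = asin((r2−r1)/C) = asin(-12/51) = -13.6090°
wrap1 = π − 2β = 207.2179°
wrap2 = π + 2β = 152.7821°

wrap2=152.78_deg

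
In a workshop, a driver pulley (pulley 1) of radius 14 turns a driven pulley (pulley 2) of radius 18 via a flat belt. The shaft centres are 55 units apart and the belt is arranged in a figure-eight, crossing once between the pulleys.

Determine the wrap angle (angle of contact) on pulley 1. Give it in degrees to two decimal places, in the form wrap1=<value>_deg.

wrap1=251.16_deg

crossed belt: β = asin((r1+r2)/C) = asin(32/55) = 35.5785°
wrap1 = wrap2 = π + 2β = 251.1571°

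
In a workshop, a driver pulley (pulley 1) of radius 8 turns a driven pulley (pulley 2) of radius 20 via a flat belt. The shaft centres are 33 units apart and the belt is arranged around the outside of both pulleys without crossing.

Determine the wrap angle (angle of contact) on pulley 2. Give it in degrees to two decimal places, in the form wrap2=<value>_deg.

wrap2=222.65_deg

open belt: β = asin((r2−r1)/C) = asin(12/33) = 21.3237°
wrap1 = π − 2β = 137.3526°
wrap2 = π + 2β = 222.6474°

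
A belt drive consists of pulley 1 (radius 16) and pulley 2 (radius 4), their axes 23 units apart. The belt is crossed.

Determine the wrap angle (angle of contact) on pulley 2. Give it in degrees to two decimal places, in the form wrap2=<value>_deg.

crossed belt: β = asin((r1+r2)/C) = asin(20/23) = 60.4082°
wrap1 = wrap2 = π + 2β = 300.8163°

wrap2=300.82_deg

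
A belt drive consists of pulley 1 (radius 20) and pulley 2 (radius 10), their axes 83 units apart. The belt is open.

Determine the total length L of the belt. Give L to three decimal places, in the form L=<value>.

open belt: β = asin((r2−r1)/C) = asin(-10/83) = -6.9199°
wrap1 = π − 2β = 193.8398°
wrap2 = π + 2β = 166.1602°
tangent length = C·cosβ = 82.3954
L = r1·wrap1 + r2·wrap2 + 2·C·cosβ = 20·3.3831 + 10·2.9000 + 2·82.3954 = 261.4541

L=261.454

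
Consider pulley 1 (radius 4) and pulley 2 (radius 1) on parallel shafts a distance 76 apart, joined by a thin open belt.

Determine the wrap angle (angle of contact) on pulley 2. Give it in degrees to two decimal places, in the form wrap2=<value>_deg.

open belt: β = asin((r2−r1)/C) = asin(-3/76) = -2.2623°
wrap1 = π − 2β = 184.5245°
wrap2 = π + 2β = 175.4755°

wrap2=175.48_deg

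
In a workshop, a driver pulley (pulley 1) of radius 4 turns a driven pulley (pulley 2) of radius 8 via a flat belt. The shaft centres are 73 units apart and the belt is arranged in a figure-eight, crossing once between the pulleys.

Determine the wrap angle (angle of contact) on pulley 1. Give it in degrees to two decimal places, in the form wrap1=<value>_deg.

wrap1=198.92_deg

crossed belt: β = asin((r1+r2)/C) = asin(12/73) = 9.4614°
wrap1 = wrap2 = π + 2β = 198.9229°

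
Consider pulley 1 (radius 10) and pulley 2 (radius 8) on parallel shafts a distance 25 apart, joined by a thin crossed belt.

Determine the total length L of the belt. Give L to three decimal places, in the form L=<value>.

L=120.184

crossed belt: β = asin((r1+r2)/C) = asin(18/25) = 46.0545°
wrap1 = wrap2 = π + 2β = 272.1090°
tangent length = C·cosβ = 17.3494
L = (r1+r2)·wrap + 2·C·cosβ = 18·4.7492 + 2·17.3494 = 120.1843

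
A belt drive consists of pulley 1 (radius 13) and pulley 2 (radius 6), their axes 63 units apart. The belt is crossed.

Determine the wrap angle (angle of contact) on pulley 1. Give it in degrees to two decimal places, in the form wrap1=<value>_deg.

wrap1=215.11_deg

crossed belt: β = asin((r1+r2)/C) = asin(19/63) = 17.5530°
wrap1 = wrap2 = π + 2β = 215.1059°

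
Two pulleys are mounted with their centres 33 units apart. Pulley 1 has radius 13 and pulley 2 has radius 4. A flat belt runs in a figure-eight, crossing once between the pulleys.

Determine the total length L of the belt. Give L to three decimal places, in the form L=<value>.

L=128.376

crossed belt: β = asin((r1+r2)/C) = asin(17/33) = 31.0076°
wrap1 = wrap2 = π + 2β = 242.0152°
tangent length = C·cosβ = 28.2843
L = (r1+r2)·wrap + 2·C·cosβ = 17·4.2240 + 2·28.2843 = 128.3759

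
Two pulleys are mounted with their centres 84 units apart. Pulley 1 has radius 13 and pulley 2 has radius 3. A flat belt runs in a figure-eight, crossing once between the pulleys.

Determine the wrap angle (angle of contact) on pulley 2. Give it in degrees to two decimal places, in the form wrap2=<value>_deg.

crossed belt: β = asin((r1+r2)/C) = asin(16/84) = 10.9806°
wrap1 = wrap2 = π + 2β = 201.9612°

wrap2=201.96_deg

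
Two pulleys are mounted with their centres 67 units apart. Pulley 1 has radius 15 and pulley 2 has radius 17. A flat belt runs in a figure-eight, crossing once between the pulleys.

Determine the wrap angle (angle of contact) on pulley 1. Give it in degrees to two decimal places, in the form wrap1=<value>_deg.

wrap1=237.06_deg

crossed belt: β = asin((r1+r2)/C) = asin(32/67) = 28.5295°
wrap1 = wrap2 = π + 2β = 237.0591°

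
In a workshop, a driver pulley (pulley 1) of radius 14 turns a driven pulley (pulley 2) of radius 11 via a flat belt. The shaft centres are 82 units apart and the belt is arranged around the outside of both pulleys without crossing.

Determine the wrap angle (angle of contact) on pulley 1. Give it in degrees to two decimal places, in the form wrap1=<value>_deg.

wrap1=184.19_deg

open belt: β = asin((r2−r1)/C) = asin(-3/82) = -2.0967°
wrap1 = π − 2β = 184.1933°
wrap2 = π + 2β = 175.8067°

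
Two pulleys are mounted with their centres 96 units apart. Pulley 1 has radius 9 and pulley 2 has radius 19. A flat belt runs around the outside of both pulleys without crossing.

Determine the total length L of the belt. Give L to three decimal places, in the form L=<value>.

open belt: β = asin((r2−r1)/C) = asin(10/96) = 5.9792°
wrap1 = π − 2β = 168.0417°
wrap2 = π + 2β = 191.9583°
tangent length = C·cosβ = 95.4777
L = r1·wrap1 + r2·wrap2 + 2·C·cosβ = 9·2.9329 + 19·3.3503 + 2·95.4777 = 281.0072

L=281.007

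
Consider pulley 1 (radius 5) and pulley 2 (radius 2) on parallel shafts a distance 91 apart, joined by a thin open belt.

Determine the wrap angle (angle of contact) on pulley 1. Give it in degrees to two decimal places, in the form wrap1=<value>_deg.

wrap1=183.78_deg

open belt: β = asin((r2−r1)/C) = asin(-3/91) = -1.8892°
wrap1 = π − 2β = 183.7784°
wrap2 = π + 2β = 176.2216°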